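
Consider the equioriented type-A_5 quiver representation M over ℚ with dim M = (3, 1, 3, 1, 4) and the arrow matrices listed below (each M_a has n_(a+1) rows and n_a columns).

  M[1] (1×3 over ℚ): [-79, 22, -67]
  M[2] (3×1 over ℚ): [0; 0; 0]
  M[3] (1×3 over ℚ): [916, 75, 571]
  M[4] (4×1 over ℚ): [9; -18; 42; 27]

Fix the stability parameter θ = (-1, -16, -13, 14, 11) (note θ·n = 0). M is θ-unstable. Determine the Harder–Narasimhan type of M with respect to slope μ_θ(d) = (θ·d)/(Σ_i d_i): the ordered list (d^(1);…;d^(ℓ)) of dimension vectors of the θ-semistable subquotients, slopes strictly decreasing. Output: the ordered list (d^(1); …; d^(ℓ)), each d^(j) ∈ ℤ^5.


Barcode: M ≅ I[1,1]^2, I[1,2], I[3,3]^2, I[3,5], I[5,5]^3. HN layers by μ_θ (5 steps, strictly decreasing):
  μ^(1)=25/2; μ^(2)=11; μ^(3)=-1; μ^(4)=-17/2; μ^(5)=-13

((0, 0, 0, 1, 1); (0, 0, 0, 0, 3); (2, 0, 0, 0, 0); (1, 1, 0, 0, 0); (0, 0, 3, 0, 0))


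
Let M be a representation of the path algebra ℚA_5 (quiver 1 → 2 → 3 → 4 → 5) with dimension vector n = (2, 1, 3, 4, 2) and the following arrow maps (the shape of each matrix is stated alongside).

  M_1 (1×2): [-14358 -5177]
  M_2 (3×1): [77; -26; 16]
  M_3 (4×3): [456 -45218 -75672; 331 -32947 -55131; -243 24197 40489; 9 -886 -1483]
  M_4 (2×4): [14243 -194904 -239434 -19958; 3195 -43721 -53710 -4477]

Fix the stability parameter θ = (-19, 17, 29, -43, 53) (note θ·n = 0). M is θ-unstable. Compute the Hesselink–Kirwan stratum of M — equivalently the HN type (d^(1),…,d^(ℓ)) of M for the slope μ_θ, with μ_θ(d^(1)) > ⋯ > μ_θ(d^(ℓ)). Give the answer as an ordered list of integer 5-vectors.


Interval decomposition of M: I[1,1], I[1,4], I[3,5]^2, I[4,4].
HN type (ℓ=5): μ^(1)=53; μ^(2)=1; μ^(3)=-7; μ^(4)=-19; μ^(5)=-43

((0, 0, 0, 0, 2); (0, 1, 1, 1, 0); (0, 0, 2, 2, 0); (2, 0, 0, 0, 0); (0, 0, 0, 1, 0))


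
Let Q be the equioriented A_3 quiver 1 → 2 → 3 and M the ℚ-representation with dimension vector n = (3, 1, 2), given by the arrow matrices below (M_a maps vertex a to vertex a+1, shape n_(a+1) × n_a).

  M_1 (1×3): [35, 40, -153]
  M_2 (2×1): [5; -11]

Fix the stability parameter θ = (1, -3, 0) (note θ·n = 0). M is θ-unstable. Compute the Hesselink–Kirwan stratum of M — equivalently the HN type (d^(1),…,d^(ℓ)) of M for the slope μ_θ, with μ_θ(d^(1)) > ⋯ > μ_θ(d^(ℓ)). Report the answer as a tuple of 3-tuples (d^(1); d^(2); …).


Via rank(M_{q-1}∘⋯∘M_p): M ≅ I[1,1]^2, I[1,3], I[3,3].
μ_θ-semistable layers: μ^(1)=1; μ^(2)=0; μ^(3)=-1

((2, 0, 0); (0, 0, 2); (1, 1, 0))


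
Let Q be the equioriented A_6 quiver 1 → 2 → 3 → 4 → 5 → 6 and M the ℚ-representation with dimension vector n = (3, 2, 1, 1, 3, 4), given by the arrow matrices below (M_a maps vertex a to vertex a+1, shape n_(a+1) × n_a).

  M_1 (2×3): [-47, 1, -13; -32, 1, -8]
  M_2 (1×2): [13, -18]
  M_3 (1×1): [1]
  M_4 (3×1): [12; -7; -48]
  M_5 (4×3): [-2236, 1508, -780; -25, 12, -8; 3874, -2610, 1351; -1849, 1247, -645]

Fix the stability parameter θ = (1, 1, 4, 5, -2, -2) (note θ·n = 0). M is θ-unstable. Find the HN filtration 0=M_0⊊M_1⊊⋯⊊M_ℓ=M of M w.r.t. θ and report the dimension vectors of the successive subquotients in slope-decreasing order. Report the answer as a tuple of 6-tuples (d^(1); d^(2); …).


Interval decomposition of M: I[1,1], I[1,2], I[1,6], I[5,6]^2, I[6,6].
HN type (ℓ=3): μ^(1)=5/4; μ^(2)=1; μ^(3)=-2

((0, 0, 1, 1, 1, 1); (3, 2, 0, 0, 0, 0); (0, 0, 0, 0, 2, 3))


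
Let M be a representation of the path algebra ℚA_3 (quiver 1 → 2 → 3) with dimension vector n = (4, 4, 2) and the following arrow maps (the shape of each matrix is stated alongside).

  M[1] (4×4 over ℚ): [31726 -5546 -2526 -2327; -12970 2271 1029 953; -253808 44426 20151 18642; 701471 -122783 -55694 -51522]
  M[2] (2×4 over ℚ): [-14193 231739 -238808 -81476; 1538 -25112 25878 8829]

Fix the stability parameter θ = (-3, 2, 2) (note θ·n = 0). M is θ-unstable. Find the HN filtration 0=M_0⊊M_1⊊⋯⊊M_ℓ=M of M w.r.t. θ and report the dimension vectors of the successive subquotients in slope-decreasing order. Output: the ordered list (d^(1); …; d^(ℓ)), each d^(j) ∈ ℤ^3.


Barcode: M ≅ I[1,2]^2, I[1,3]^2. HN layers by μ_θ (2 steps, strictly decreasing):
  μ^(1)=2; μ^(2)=-3

((0, 4, 2); (4, 0, 0))


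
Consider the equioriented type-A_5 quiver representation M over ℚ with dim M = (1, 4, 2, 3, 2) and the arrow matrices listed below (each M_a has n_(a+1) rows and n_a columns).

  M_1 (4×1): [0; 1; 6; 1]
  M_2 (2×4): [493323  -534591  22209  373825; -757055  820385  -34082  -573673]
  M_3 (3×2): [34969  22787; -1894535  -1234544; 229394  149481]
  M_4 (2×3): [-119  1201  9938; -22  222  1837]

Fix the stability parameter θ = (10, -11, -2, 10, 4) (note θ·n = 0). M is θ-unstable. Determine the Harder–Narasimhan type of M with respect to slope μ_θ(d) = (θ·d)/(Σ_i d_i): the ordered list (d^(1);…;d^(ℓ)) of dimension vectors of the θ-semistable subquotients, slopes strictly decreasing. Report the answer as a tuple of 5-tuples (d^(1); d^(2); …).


Via rank(M_{q-1}∘⋯∘M_p): M ≅ I[1,5], I[2,2]^2, I[2,4], I[4,5].
μ_θ-semistable layers: μ^(1)=10; μ^(2)=7; μ^(3)=-1; μ^(4)=-2; μ^(5)=-11

((0, 0, 0, 1, 0); (0, 0, 0, 2, 2); (1, 1, 1, 0, 0); (0, 0, 1, 0, 0); (0, 3, 0, 0, 0))


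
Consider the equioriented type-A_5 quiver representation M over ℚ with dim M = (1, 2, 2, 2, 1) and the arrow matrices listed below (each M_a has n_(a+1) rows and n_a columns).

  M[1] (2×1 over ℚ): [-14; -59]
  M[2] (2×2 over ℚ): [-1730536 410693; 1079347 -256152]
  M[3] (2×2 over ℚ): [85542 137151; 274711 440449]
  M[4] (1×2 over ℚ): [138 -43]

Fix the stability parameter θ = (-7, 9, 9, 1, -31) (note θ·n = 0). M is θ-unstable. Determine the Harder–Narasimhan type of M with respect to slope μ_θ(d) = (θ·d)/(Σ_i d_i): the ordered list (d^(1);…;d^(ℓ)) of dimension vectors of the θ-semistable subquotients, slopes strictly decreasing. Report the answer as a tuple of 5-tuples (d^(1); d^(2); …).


Barcode: M ≅ I[1,5], I[2,4]. HN layers by μ_θ (3 steps, strictly decreasing):
  μ^(1)=19/3; μ^(2)=-3; μ^(3)=-7

((0, 1, 1, 1, 0); (0, 1, 1, 1, 1); (1, 0, 0, 0, 0))


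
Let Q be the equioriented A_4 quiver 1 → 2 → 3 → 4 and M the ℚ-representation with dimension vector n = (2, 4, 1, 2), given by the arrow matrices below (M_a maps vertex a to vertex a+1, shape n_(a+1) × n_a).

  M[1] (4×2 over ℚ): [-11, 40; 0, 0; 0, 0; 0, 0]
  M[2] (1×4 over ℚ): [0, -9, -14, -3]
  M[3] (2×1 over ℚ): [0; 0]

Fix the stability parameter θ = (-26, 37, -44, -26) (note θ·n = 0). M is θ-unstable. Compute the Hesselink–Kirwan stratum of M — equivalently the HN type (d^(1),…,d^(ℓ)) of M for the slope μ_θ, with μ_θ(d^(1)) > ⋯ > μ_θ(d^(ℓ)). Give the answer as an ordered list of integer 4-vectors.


Via rank(M_{q-1}∘⋯∘M_p): M ≅ I[1,1], I[1,2], I[2,2]^2, I[2,3], I[4,4]^2.
μ_θ-semistable layers: μ^(1)=37; μ^(2)=-7/2; μ^(3)=-26

((0, 3, 0, 0); (0, 1, 1, 0); (2, 0, 0, 2))


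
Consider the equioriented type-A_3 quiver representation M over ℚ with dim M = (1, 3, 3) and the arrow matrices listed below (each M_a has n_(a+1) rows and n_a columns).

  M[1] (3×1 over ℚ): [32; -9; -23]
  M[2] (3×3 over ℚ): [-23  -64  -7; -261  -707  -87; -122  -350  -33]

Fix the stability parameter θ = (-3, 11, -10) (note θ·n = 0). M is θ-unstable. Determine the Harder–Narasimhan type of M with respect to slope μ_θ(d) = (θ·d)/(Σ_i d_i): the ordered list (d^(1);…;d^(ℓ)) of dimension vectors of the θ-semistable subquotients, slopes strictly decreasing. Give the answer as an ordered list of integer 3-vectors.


Via rank(M_{q-1}∘⋯∘M_p): M ≅ I[1,3], I[2,3]^2.
μ_θ-semistable layers: μ^(1)=1/2; μ^(2)=-3

((0, 3, 3); (1, 0, 0))


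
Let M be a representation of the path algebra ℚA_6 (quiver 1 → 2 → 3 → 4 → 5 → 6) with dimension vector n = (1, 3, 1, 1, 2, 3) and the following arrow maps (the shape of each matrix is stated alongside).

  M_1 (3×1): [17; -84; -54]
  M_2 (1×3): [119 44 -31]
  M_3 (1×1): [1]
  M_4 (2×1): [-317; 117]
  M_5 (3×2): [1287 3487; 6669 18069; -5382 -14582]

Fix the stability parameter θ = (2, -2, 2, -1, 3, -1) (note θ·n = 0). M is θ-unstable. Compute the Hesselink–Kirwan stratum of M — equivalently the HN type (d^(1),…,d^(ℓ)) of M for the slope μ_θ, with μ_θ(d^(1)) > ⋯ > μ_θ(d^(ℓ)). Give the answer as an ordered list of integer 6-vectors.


Interval decomposition of M: I[1,5], I[2,2]^2, I[5,6], I[6,6]^2.
HN type (ℓ=6): μ^(1)=3; μ^(2)=1; μ^(3)=1/2; μ^(4)=0; μ^(5)=-1; μ^(6)=-2

((0, 0, 0, 0, 1, 0); (0, 0, 0, 0, 1, 1); (0, 0, 1, 1, 0, 0); (1, 1, 0, 0, 0, 0); (0, 0, 0, 0, 0, 2); (0, 2, 0, 0, 0, 0))


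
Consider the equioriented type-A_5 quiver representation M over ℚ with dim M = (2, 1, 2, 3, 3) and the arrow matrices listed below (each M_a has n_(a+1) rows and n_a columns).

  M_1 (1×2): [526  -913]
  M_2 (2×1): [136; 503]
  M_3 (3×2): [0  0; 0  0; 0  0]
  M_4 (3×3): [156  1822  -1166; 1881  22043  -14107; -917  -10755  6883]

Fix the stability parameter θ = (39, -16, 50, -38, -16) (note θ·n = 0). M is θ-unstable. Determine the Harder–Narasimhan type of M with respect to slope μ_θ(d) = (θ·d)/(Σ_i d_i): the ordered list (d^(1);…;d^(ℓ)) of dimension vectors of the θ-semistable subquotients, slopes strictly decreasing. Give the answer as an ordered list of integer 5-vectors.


Via rank(M_{q-1}∘⋯∘M_p): M ≅ I[1,1], I[1,3], I[3,3], I[4,4], I[4,5]^2, I[5,5].
μ_θ-semistable layers: μ^(1)=50; μ^(2)=39; μ^(3)=23/2; μ^(4)=-16; μ^(5)=-38

((0, 0, 2, 0, 0); (1, 0, 0, 0, 0); (1, 1, 0, 0, 0); (0, 0, 0, 0, 3); (0, 0, 0, 3, 0))


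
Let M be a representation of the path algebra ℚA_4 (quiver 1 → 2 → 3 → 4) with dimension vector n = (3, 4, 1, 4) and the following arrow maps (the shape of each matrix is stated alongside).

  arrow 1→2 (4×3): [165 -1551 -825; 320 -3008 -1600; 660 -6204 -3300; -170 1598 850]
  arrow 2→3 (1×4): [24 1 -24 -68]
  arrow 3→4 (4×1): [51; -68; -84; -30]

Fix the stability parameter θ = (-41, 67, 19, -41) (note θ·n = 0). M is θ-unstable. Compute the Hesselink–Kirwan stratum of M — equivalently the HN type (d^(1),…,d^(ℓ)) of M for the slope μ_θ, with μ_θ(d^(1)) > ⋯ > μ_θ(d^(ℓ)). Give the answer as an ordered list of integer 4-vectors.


Interval decomposition of M: I[1,1]^2, I[1,2], I[2,2]^2, I[2,4], I[4,4]^3.
HN type (ℓ=3): μ^(1)=67; μ^(2)=15; μ^(3)=-41

((0, 3, 0, 0); (0, 1, 1, 1); (3, 0, 0, 3))


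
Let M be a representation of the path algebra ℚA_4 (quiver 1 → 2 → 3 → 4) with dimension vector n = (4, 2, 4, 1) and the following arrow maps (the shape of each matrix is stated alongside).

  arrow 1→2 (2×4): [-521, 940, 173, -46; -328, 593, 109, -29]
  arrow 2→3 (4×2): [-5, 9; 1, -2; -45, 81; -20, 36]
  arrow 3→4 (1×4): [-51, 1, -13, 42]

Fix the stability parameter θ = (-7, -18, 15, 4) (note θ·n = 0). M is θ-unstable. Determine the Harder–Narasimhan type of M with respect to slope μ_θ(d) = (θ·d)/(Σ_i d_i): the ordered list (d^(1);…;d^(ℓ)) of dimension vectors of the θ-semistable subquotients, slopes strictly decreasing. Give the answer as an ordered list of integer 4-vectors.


Barcode: M ≅ I[1,1]^2, I[1,3], I[1,4], I[3,3]^2. HN layers by μ_θ (4 steps, strictly decreasing):
  μ^(1)=15; μ^(2)=19/2; μ^(3)=-7; μ^(4)=-25/2

((0, 0, 3, 0); (0, 0, 1, 1); (2, 0, 0, 0); (2, 2, 0, 0))


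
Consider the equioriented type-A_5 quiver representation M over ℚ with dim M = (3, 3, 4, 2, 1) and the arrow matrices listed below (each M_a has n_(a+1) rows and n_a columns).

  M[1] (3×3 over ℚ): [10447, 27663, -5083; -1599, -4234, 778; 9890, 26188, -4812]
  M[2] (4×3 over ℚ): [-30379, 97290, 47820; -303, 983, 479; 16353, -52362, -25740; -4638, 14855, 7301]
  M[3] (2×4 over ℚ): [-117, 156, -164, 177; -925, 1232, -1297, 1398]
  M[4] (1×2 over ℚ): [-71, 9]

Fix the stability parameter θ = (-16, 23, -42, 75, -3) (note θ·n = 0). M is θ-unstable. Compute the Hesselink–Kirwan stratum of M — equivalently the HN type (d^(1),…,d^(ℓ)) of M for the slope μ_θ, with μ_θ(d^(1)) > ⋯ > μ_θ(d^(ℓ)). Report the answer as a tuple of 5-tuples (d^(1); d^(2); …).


Interval decomposition of M: I[1,1], I[1,3], I[1,5], I[2,4], I[3,3].
HN type (ℓ=5): μ^(1)=75; μ^(2)=36; μ^(3)=-19/2; μ^(4)=-16; μ^(5)=-42

((0, 0, 0, 1, 0); (0, 0, 0, 1, 1); (0, 3, 3, 0, 0); (3, 0, 0, 0, 0); (0, 0, 1, 0, 0))


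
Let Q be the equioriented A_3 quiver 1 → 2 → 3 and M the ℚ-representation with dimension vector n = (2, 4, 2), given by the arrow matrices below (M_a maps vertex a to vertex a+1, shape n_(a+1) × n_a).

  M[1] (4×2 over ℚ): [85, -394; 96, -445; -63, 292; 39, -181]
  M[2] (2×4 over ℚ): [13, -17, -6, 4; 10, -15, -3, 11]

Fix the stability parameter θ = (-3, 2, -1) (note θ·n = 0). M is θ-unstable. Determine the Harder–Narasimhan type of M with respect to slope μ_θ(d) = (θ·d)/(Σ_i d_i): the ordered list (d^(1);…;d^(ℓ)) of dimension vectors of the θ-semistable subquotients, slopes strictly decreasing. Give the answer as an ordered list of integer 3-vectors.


Interval decomposition of M: I[1,2], I[1,3], I[2,2], I[2,3].
HN type (ℓ=3): μ^(1)=2; μ^(2)=1/2; μ^(3)=-3

((0, 2, 0); (0, 2, 2); (2, 0, 0))


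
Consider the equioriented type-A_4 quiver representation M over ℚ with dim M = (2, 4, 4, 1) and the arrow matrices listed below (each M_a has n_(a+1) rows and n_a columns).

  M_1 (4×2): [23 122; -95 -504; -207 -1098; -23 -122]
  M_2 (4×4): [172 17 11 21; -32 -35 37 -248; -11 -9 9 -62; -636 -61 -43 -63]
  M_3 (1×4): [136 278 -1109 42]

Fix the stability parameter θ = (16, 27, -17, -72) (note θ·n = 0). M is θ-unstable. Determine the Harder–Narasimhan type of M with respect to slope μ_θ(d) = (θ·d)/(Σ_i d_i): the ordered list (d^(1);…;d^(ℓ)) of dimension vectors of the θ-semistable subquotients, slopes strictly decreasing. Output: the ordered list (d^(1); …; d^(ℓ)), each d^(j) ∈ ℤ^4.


Interval decomposition of M: I[1,3], I[1,4], I[2,2], I[2,3], I[3,3].
HN type (ℓ=5): μ^(1)=27; μ^(2)=26/3; μ^(3)=5; μ^(4)=-23/2; μ^(5)=-17

((0, 1, 0, 0); (1, 1, 1, 0); (0, 1, 1, 0); (1, 1, 1, 1); (0, 0, 1, 0))


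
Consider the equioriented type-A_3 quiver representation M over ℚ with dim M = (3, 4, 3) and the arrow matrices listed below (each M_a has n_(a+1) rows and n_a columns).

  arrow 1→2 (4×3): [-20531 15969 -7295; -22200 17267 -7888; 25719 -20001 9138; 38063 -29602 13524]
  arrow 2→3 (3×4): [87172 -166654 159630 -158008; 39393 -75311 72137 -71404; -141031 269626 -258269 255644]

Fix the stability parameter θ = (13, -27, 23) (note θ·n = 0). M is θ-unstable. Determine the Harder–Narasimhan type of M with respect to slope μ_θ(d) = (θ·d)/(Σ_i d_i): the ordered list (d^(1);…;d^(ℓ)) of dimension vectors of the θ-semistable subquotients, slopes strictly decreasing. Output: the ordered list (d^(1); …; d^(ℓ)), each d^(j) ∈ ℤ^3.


Interval decomposition of M: I[1,3]^3, I[2,2].
HN type (ℓ=3): μ^(1)=23; μ^(2)=-7; μ^(3)=-27

((0, 0, 3); (3, 3, 0); (0, 1, 0))


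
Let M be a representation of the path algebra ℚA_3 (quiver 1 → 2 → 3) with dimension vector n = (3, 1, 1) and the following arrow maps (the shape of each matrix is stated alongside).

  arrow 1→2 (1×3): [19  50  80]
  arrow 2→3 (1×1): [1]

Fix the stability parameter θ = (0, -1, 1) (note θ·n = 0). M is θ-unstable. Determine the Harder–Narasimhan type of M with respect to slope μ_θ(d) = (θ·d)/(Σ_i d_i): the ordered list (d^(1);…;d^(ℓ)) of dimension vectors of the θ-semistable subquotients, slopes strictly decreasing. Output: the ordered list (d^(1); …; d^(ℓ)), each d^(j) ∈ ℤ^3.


Via rank(M_{q-1}∘⋯∘M_p): M ≅ I[1,1]^2, I[1,3].
μ_θ-semistable layers: μ^(1)=1; μ^(2)=0; μ^(3)=-1/2

((0, 0, 1); (2, 0, 0); (1, 1, 0))


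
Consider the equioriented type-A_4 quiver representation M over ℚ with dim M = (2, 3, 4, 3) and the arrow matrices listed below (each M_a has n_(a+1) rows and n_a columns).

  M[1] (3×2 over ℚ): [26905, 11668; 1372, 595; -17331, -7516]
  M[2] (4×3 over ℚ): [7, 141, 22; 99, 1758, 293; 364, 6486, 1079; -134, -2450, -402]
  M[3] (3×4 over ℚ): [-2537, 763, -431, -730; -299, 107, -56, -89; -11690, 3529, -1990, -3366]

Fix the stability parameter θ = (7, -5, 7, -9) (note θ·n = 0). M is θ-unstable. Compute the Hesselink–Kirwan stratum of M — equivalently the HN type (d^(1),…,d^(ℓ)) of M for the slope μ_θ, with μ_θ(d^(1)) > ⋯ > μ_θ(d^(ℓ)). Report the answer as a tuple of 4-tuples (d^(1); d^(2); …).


Barcode: M ≅ I[1,4]^2, I[2,4], I[3,3]. HN layers by μ_θ (4 steps, strictly decreasing):
  μ^(1)=7; μ^(2)=0; μ^(3)=-1; μ^(4)=-5

((0, 0, 1, 0); (2, 2, 2, 2); (0, 0, 1, 1); (0, 1, 0, 0))


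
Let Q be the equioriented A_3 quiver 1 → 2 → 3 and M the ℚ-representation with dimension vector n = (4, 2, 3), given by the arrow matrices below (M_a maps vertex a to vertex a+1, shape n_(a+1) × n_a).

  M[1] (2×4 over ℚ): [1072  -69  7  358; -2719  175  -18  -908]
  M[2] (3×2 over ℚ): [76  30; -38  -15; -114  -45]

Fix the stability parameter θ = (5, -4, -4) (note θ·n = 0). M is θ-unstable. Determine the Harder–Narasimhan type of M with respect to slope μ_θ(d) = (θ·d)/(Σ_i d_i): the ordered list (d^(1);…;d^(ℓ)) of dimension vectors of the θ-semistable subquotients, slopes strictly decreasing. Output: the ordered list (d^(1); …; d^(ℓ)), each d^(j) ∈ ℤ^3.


Interval decomposition of M: I[1,1]^2, I[1,2], I[1,3], I[3,3]^2.
HN type (ℓ=4): μ^(1)=5; μ^(2)=1/2; μ^(3)=-1; μ^(4)=-4

((2, 0, 0); (1, 1, 0); (1, 1, 1); (0, 0, 2))


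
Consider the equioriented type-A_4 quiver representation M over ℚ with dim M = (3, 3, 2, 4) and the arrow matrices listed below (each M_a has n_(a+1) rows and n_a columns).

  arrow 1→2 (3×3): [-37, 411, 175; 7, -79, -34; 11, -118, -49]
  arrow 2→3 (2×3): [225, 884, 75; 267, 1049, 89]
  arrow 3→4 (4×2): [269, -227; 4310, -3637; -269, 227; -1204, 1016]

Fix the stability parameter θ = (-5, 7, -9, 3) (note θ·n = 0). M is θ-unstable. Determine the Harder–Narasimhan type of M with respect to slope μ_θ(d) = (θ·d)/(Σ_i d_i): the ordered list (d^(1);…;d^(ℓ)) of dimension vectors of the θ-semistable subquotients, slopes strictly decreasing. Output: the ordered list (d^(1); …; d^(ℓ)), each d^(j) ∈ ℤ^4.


Via rank(M_{q-1}∘⋯∘M_p): M ≅ I[1,2], I[1,4]^2, I[4,4]^2.
μ_θ-semistable layers: μ^(1)=7; μ^(2)=3; μ^(3)=-1; μ^(4)=-5

((0, 1, 0, 0); (0, 0, 0, 4); (0, 2, 2, 0); (3, 0, 0, 0))


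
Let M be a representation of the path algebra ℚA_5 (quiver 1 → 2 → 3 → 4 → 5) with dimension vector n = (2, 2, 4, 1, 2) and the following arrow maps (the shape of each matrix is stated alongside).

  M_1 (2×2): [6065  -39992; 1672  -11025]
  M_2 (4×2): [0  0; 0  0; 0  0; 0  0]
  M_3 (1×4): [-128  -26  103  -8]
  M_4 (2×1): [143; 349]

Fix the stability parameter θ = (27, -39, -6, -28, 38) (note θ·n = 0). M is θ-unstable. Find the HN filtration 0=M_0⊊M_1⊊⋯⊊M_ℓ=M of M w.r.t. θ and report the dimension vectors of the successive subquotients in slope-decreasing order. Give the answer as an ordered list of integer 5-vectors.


Interval decomposition of M: I[1,2]^2, I[3,3]^3, I[3,5], I[5,5].
HN type (ℓ=3): μ^(1)=38; μ^(2)=-6; μ^(3)=-17

((0, 0, 0, 0, 2); (2, 2, 3, 0, 0); (0, 0, 1, 1, 0))


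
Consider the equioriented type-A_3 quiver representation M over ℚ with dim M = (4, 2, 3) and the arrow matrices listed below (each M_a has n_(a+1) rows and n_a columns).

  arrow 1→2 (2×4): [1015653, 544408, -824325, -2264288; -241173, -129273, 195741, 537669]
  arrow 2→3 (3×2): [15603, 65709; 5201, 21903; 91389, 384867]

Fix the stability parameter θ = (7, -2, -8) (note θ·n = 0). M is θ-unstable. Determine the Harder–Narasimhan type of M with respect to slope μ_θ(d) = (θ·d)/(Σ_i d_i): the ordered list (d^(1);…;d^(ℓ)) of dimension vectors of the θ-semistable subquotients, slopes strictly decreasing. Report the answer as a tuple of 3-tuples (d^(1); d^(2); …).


Barcode: M ≅ I[1,1]^2, I[1,2], I[1,3], I[3,3]^2. HN layers by μ_θ (4 steps, strictly decreasing):
  μ^(1)=7; μ^(2)=5/2; μ^(3)=-1; μ^(4)=-8

((2, 0, 0); (1, 1, 0); (1, 1, 1); (0, 0, 2))


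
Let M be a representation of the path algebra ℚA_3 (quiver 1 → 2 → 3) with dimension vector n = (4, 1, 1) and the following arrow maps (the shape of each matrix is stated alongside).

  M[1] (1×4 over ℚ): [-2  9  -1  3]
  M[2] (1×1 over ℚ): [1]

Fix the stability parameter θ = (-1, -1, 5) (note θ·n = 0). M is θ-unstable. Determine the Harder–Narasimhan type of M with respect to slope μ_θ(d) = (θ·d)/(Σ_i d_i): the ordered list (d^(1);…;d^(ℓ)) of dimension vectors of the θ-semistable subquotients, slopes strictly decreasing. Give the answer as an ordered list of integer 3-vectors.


Barcode: M ≅ I[1,1]^3, I[1,3]. HN layers by μ_θ (2 steps, strictly decreasing):
  μ^(1)=5; μ^(2)=-1

((0, 0, 1); (4, 1, 0))


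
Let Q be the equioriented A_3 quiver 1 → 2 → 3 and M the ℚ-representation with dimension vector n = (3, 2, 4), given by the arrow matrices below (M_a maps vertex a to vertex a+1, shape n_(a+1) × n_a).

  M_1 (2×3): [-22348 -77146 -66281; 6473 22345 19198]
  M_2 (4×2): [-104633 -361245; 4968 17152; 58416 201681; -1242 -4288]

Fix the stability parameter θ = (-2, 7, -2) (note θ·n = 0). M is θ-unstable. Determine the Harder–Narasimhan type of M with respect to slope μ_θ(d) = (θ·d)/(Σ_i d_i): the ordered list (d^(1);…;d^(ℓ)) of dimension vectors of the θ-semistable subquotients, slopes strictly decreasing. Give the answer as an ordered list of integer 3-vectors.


Via rank(M_{q-1}∘⋯∘M_p): M ≅ I[1,1], I[1,3]^2, I[3,3]^2.
μ_θ-semistable layers: μ^(1)=5/2; μ^(2)=-2

((0, 2, 2); (3, 0, 2))


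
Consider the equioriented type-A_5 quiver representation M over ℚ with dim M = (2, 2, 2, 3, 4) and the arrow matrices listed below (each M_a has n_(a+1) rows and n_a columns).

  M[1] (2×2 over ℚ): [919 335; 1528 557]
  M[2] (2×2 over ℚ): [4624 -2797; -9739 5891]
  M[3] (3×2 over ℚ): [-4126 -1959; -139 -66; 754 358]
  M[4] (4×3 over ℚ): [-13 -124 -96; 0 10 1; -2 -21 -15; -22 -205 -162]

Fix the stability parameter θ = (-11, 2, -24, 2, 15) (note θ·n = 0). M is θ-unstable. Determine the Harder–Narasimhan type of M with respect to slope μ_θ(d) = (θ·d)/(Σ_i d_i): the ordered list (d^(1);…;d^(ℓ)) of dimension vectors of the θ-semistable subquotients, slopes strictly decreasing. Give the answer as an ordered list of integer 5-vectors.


Interval decomposition of M: I[1,5]^2, I[4,5], I[5,5].
HN type (ℓ=3): μ^(1)=15; μ^(2)=2; μ^(3)=-11

((0, 0, 0, 0, 4); (0, 0, 0, 3, 0); (2, 2, 2, 0, 0))


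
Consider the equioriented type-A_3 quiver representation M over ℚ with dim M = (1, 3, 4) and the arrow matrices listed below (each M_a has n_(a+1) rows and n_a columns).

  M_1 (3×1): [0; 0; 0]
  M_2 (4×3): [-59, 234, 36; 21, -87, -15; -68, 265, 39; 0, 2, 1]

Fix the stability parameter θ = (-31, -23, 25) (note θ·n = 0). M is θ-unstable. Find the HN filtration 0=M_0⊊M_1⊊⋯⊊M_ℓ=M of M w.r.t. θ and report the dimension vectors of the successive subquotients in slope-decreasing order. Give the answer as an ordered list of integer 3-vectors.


Interval decomposition of M: I[1,1], I[2,3]^3, I[3,3].
HN type (ℓ=3): μ^(1)=25; μ^(2)=-23; μ^(3)=-31

((0, 0, 4); (0, 3, 0); (1, 0, 0))


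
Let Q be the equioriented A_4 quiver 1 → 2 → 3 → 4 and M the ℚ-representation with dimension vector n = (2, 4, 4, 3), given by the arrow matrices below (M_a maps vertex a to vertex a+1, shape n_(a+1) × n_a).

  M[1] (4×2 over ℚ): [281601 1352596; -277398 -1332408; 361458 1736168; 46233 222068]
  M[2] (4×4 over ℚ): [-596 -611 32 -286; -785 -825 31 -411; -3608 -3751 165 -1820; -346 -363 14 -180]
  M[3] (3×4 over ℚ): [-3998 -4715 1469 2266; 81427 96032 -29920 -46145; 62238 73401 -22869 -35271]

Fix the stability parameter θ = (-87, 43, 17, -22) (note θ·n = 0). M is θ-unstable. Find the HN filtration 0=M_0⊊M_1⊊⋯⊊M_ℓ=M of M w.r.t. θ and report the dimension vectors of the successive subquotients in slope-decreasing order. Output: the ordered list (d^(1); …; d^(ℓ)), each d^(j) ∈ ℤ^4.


Interval decomposition of M: I[1,1], I[1,2], I[2,4]^3, I[3,3].
HN type (ℓ=4): μ^(1)=43; μ^(2)=17; μ^(3)=38/3; μ^(4)=-87

((0, 1, 0, 0); (0, 0, 1, 0); (0, 3, 3, 3); (2, 0, 0, 0))


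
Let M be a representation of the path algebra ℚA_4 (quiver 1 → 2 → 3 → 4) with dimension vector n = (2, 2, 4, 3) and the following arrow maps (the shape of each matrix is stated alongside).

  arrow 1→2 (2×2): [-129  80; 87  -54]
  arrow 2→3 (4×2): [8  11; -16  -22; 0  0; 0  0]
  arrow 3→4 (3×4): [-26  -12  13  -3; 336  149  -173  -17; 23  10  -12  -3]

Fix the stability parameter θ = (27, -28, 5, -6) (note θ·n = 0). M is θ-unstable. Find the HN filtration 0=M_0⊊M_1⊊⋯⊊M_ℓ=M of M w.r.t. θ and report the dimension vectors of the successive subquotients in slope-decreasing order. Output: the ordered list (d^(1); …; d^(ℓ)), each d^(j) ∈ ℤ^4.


Via rank(M_{q-1}∘⋯∘M_p): M ≅ I[1,2], I[1,4], I[3,3], I[3,4]^2.
μ_θ-semistable layers: μ^(1)=5; μ^(2)=-1/2

((0, 0, 1, 0); (2, 2, 3, 3))


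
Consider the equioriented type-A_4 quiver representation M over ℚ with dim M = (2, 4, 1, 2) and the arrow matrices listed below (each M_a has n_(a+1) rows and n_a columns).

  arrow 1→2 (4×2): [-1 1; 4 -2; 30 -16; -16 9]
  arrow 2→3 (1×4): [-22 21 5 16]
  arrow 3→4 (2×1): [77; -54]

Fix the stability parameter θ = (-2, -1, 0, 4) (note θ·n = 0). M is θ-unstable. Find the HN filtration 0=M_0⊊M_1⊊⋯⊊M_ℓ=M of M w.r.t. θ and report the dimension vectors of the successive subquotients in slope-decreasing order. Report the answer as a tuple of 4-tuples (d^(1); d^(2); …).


Barcode: M ≅ I[1,2]^2, I[2,2], I[2,4], I[4,4]. HN layers by μ_θ (4 steps, strictly decreasing):
  μ^(1)=4; μ^(2)=0; μ^(3)=-1; μ^(4)=-2

((0, 0, 0, 2); (0, 0, 1, 0); (0, 4, 0, 0); (2, 0, 0, 0))


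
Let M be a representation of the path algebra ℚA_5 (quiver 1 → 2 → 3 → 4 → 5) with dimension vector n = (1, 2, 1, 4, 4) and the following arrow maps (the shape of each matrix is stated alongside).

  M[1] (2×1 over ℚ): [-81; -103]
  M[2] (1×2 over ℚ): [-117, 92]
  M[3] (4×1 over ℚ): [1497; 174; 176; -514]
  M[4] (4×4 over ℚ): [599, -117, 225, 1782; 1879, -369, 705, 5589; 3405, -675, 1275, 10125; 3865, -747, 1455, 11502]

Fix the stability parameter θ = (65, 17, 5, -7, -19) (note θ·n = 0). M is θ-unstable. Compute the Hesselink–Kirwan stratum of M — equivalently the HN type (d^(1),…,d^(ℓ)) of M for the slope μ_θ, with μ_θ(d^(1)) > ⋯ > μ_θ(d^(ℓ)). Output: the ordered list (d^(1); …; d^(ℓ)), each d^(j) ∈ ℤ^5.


Via rank(M_{q-1}∘⋯∘M_p): M ≅ I[1,5], I[2,2], I[4,4]^2, I[4,5], I[5,5]^2.
μ_θ-semistable layers: μ^(1)=17; μ^(2)=61/5; μ^(3)=-7; μ^(4)=-13; μ^(5)=-19

((0, 1, 0, 0, 0); (1, 1, 1, 1, 1); (0, 0, 0, 2, 0); (0, 0, 0, 1, 1); (0, 0, 0, 0, 2))


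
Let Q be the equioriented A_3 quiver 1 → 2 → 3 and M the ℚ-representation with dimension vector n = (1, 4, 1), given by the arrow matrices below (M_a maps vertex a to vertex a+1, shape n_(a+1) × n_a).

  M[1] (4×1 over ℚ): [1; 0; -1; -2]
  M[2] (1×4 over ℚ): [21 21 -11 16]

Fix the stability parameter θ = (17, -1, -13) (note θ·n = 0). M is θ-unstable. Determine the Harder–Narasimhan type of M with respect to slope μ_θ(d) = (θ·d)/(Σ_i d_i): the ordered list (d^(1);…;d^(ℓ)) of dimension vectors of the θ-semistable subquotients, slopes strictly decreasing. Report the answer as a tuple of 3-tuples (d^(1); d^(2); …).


Interval decomposition of M: I[1,2], I[2,2]^2, I[2,3].
HN type (ℓ=3): μ^(1)=8; μ^(2)=-1; μ^(3)=-7

((1, 1, 0); (0, 2, 0); (0, 1, 1))


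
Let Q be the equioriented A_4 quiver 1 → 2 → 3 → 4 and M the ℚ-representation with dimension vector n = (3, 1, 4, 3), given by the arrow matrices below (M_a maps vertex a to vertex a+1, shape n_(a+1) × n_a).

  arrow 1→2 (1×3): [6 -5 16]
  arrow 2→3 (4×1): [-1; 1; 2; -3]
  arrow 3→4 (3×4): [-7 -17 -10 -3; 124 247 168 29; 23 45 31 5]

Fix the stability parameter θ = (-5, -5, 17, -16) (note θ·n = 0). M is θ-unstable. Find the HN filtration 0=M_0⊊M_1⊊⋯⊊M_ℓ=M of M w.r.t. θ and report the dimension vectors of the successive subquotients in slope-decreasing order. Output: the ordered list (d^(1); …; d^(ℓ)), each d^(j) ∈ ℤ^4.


Interval decomposition of M: I[1,1]^2, I[1,4], I[3,3], I[3,4]^2.
HN type (ℓ=3): μ^(1)=17; μ^(2)=1/2; μ^(3)=-5

((0, 0, 1, 0); (0, 0, 3, 3); (3, 1, 0, 0))


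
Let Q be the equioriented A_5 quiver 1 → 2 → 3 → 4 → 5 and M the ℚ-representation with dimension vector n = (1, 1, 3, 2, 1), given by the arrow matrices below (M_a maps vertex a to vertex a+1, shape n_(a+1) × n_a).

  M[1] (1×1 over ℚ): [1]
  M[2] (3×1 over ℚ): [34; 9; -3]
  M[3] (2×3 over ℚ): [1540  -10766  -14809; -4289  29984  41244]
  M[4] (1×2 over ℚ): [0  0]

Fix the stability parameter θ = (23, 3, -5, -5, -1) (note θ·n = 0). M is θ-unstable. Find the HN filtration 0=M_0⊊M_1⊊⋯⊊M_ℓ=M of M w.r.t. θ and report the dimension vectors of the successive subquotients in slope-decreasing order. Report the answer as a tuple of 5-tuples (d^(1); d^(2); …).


Via rank(M_{q-1}∘⋯∘M_p): M ≅ I[1,4], I[3,3], I[3,4], I[5,5].
μ_θ-semistable layers: μ^(1)=4; μ^(2)=-1; μ^(3)=-5

((1, 1, 1, 1, 0); (0, 0, 0, 0, 1); (0, 0, 2, 1, 0))


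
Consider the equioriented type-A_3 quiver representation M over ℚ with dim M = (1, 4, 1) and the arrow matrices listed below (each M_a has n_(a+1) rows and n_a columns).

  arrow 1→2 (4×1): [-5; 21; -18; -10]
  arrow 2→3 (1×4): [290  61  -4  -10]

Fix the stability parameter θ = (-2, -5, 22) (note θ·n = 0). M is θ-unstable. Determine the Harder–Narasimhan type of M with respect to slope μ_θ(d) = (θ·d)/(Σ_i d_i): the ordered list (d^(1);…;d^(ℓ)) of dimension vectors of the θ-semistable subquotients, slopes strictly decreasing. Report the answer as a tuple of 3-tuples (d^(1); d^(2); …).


Interval decomposition of M: I[1,3], I[2,2]^3.
HN type (ℓ=3): μ^(1)=22; μ^(2)=-7/2; μ^(3)=-5

((0, 0, 1); (1, 1, 0); (0, 3, 0))


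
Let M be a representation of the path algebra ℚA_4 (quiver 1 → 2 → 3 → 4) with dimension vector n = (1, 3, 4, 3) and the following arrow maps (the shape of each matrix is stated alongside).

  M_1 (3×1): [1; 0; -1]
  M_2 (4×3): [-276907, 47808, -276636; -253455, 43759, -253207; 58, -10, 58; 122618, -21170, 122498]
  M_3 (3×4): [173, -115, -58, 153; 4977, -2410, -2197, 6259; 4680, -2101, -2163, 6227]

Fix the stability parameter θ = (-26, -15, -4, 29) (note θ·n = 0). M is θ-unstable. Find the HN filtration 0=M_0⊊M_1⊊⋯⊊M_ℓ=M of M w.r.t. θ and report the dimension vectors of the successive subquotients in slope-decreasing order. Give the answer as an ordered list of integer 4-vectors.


Interval decomposition of M: I[1,4], I[2,2], I[2,4], I[3,3], I[3,4].
HN type (ℓ=4): μ^(1)=29; μ^(2)=-4; μ^(3)=-15; μ^(4)=-26

((0, 0, 0, 3); (0, 0, 4, 0); (0, 3, 0, 0); (1, 0, 0, 0))


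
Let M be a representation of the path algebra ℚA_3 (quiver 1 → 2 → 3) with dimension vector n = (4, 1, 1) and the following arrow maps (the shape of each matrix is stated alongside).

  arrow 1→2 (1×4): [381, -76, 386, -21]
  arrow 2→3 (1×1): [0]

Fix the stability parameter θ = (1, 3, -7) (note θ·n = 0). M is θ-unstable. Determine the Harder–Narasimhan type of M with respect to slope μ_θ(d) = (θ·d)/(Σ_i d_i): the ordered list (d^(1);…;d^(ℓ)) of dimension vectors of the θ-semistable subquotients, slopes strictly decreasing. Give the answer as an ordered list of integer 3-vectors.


Barcode: M ≅ I[1,1]^3, I[1,2], I[3,3]. HN layers by μ_θ (3 steps, strictly decreasing):
  μ^(1)=3; μ^(2)=1; μ^(3)=-7

((0, 1, 0); (4, 0, 0); (0, 0, 1))


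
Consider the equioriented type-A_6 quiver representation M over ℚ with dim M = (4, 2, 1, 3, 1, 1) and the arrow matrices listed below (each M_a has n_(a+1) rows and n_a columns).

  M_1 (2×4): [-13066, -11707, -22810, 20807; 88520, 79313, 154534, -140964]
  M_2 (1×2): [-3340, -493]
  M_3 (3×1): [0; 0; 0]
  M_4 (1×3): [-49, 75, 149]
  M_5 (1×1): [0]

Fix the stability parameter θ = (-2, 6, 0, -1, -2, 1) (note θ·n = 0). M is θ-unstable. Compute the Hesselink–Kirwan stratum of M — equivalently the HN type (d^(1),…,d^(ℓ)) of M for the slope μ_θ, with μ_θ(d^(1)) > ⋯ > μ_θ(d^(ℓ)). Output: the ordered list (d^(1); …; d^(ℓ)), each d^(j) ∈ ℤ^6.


Via rank(M_{q-1}∘⋯∘M_p): M ≅ I[1,1]^2, I[1,2], I[1,3], I[4,4]^2, I[4,5], I[6,6].
μ_θ-semistable layers: μ^(1)=6; μ^(2)=3; μ^(3)=1; μ^(4)=-1; μ^(5)=-3/2; μ^(6)=-2

((0, 1, 0, 0, 0, 0); (0, 1, 1, 0, 0, 0); (0, 0, 0, 0, 0, 1); (0, 0, 0, 2, 0, 0); (0, 0, 0, 1, 1, 0); (4, 0, 0, 0, 0, 0))


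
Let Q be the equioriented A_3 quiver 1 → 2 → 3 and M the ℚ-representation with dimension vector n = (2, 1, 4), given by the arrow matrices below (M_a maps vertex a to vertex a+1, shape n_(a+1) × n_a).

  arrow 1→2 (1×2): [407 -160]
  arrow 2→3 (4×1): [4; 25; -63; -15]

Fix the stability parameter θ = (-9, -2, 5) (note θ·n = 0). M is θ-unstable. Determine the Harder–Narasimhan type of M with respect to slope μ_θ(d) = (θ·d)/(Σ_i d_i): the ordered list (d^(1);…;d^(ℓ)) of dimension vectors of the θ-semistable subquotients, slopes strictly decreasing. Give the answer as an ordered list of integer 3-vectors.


Via rank(M_{q-1}∘⋯∘M_p): M ≅ I[1,1], I[1,3], I[3,3]^3.
μ_θ-semistable layers: μ^(1)=5; μ^(2)=-2; μ^(3)=-9

((0, 0, 4); (0, 1, 0); (2, 0, 0))


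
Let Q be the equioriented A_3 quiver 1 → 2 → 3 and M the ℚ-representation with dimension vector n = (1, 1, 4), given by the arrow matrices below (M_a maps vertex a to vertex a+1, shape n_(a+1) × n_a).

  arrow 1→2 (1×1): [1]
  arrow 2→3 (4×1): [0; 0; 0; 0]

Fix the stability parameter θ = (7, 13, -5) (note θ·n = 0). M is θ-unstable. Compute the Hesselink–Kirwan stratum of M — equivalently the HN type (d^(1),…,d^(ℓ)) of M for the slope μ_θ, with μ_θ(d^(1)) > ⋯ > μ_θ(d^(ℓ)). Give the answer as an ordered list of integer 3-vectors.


Barcode: M ≅ I[1,2], I[3,3]^4. HN layers by μ_θ (3 steps, strictly decreasing):
  μ^(1)=13; μ^(2)=7; μ^(3)=-5

((0, 1, 0); (1, 0, 0); (0, 0, 4))


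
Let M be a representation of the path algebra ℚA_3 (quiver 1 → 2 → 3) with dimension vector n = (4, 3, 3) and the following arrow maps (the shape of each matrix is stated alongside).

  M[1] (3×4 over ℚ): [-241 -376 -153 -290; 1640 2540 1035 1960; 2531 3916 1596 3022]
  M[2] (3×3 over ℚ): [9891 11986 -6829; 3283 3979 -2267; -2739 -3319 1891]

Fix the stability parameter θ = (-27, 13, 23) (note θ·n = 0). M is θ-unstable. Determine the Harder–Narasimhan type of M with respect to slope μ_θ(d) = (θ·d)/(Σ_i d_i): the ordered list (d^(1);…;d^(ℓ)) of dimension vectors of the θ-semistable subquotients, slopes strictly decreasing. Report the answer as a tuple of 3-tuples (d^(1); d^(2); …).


Via rank(M_{q-1}∘⋯∘M_p): M ≅ I[1,1]^2, I[1,2], I[1,3], I[2,3], I[3,3].
μ_θ-semistable layers: μ^(1)=23; μ^(2)=13; μ^(3)=-27

((0, 0, 3); (0, 3, 0); (4, 0, 0))


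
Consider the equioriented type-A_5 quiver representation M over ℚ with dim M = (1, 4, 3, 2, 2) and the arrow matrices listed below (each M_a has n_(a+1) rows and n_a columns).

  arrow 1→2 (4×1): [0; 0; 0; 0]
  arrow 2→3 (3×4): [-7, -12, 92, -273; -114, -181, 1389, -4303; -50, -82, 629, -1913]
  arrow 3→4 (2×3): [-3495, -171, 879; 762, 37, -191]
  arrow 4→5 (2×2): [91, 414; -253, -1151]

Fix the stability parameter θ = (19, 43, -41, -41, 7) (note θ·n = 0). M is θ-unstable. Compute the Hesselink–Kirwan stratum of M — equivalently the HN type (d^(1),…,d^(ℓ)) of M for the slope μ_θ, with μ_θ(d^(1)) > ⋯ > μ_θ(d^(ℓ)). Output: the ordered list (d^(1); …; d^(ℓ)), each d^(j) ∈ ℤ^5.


Via rank(M_{q-1}∘⋯∘M_p): M ≅ I[1,1], I[2,2], I[2,3], I[2,5]^2.
μ_θ-semistable layers: μ^(1)=43; μ^(2)=19; μ^(3)=7; μ^(4)=1; μ^(5)=-13

((0, 1, 0, 0, 0); (1, 0, 0, 0, 0); (0, 0, 0, 0, 2); (0, 1, 1, 0, 0); (0, 2, 2, 2, 0))


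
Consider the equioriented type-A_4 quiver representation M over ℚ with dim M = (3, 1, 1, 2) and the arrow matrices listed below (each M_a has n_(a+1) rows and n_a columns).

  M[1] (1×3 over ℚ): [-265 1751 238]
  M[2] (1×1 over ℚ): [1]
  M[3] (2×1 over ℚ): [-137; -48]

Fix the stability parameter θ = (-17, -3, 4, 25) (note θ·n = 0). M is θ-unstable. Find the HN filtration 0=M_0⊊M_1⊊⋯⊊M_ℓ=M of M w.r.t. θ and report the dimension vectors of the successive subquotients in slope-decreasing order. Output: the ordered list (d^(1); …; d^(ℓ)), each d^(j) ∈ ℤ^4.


Interval decomposition of M: I[1,1]^2, I[1,4], I[4,4].
HN type (ℓ=4): μ^(1)=25; μ^(2)=4; μ^(3)=-3; μ^(4)=-17

((0, 0, 0, 2); (0, 0, 1, 0); (0, 1, 0, 0); (3, 0, 0, 0))


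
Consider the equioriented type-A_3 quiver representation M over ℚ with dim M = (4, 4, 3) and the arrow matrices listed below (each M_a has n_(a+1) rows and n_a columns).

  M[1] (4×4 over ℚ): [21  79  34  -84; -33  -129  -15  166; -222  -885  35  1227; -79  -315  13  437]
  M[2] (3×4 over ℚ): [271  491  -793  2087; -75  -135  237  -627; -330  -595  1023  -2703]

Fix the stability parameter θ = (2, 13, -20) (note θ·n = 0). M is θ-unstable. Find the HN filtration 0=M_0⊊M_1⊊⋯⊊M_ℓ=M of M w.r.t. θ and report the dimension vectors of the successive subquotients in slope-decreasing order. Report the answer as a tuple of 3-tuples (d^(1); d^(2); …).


Barcode: M ≅ I[1,2]^2, I[1,3]^2, I[3,3]. HN layers by μ_θ (4 steps, strictly decreasing):
  μ^(1)=13; μ^(2)=2; μ^(3)=-5/3; μ^(4)=-20

((0, 2, 0); (2, 0, 0); (2, 2, 2); (0, 0, 1))


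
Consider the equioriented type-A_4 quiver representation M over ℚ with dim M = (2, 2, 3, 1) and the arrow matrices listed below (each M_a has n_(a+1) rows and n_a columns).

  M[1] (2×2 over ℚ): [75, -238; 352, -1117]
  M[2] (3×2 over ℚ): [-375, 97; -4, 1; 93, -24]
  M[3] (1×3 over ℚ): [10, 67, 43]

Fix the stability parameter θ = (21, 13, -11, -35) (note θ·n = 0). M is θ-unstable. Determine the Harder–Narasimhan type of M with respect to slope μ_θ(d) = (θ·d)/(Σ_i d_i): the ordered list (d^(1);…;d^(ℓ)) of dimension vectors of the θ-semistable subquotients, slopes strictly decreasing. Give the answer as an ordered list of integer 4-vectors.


Barcode: M ≅ I[1,3], I[1,4], I[3,3]. HN layers by μ_θ (3 steps, strictly decreasing):
  μ^(1)=23/3; μ^(2)=-3; μ^(3)=-11

((1, 1, 1, 0); (1, 1, 1, 1); (0, 0, 1, 0))


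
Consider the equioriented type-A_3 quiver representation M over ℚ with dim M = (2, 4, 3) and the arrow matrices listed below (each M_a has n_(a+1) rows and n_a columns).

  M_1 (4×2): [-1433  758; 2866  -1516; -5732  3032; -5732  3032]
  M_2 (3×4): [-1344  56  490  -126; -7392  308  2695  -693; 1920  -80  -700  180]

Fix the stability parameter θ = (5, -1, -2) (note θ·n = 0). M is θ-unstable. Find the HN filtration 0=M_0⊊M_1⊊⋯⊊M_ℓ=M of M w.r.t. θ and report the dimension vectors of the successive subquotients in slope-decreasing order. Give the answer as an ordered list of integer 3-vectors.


Via rank(M_{q-1}∘⋯∘M_p): M ≅ I[1,1], I[1,2], I[2,2]^2, I[2,3], I[3,3]^2.
μ_θ-semistable layers: μ^(1)=5; μ^(2)=2; μ^(3)=-1; μ^(4)=-3/2; μ^(5)=-2

((1, 0, 0); (1, 1, 0); (0, 2, 0); (0, 1, 1); (0, 0, 2))


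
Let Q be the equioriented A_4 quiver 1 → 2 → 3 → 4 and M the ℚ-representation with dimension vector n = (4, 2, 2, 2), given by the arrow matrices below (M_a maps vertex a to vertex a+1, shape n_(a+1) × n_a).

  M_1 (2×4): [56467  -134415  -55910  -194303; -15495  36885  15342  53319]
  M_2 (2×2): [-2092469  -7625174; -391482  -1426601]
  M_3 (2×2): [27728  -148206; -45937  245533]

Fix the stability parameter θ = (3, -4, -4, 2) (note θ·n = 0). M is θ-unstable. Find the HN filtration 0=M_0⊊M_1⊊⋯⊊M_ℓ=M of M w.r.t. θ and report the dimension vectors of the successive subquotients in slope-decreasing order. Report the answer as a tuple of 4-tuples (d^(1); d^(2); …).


Barcode: M ≅ I[1,1]^2, I[1,4]^2. HN layers by μ_θ (3 steps, strictly decreasing):
  μ^(1)=3; μ^(2)=2; μ^(3)=-5/3

((2, 0, 0, 0); (0, 0, 0, 2); (2, 2, 2, 0))
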